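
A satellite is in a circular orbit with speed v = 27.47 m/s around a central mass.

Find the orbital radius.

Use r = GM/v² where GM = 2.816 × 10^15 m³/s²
v = 27.47 m/s
GM = 2.816 × 10^15 m³/s²
v² = 754.601 m²/s²
r = GM/v² = (2.816 × 10^15) / 754.601 = 3.73177 × 10^12 m ≈ 3.732 × 10^12 m

Final answer: 3.732 × 10^12 m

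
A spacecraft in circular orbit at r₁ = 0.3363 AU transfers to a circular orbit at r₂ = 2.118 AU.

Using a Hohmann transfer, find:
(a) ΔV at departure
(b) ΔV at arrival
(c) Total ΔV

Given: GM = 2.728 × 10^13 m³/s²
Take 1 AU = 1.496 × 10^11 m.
r₁ = 0.3363 AU = 5.03105 × 10^10 m
r₂ = 2.118 AU = 3.16853 × 10^11 m
GM = 2.728 × 10^13 m³/s²
Transfer ellipse: a_t = (r₁ + r₂)/2 = 1.83582 × 10^11 m
Circular speed at r₁: v₁ = √(GM/r₁) = 23.2859 m/s
Transfer speed at r₁ (periapsis): v₁ₜ = √(GM(2/r₁ − 1/a_t)) = 30.5919 m/s
(a) ΔV₁ = v₁ₜ − v₁ = 7.30605 m/s ≈ 7.306 m/s
Circular speed at r₂: v₂ = √(GM/r₂) = 9.27883 m/s
Transfer speed at r₂ (apoapsis): v₂ₜ = √(GM(2/r₂ − 1/a_t)) = 4.85745 m/s
(b) ΔV₂ = v₂ − v₂ₜ = 4.42139 m/s ≈ 4.421 m/s
(c) ΔV_total = ΔV₁ + ΔV₂ = 11.7274 m/s ≈ 11.73 m/s

Final answer:
(a) ΔV₁ = 7.306 m/s
(b) ΔV₂ = 4.421 m/s
(c) ΔV_total = 11.73 m/s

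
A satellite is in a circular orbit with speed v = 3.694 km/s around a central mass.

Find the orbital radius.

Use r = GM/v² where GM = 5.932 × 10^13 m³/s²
v = 3.694 km/s = 3694 m/s
GM = 5.932 × 10^13 m³/s²
v² = 1.36456 × 10^7 m²/s²
r = GM/v² = (5.932 × 10^13) / (1.36456 × 10^7) = 4.34718 × 10^6 m ≈ 4.347 Mm

Final answer: 4.347 Mm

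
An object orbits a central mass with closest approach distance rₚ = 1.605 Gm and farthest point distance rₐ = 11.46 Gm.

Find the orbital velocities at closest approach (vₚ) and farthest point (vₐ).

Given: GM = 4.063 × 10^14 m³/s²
rₚ = 1.605 Gm = 1.605 × 10^9 m
rₐ = 11.46 Gm = 1.146 × 10^10 m
GM = 4.063 × 10^14 m³/s²
a = (rₚ + rₐ)/2 = 6.5325 × 10^9 m
Vis-viva: v² = GM (2/r − 1/a)
vₚ² = 4.063 × 10^14 × (1.24611 × 10^-9 − 1.53081 × 10^-10) = 444096 m²/s²
vₚ = 666.405 m/s ≈ 666.4 m/s
vₐ² = 4.063 × 10^14 × (1.7452 × 10^-10 − 1.53081 × 10^-10) = 8710.8 m²/s²
vₐ = 93.3316 m/s ≈ 93.33 m/s

Final answer: vₚ = 666.4 m/s, vₐ = 93.33 m/s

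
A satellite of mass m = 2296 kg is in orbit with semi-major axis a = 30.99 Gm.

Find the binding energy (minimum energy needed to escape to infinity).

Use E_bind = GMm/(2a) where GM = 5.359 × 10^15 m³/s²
a = 30.99 Gm = 3.099 × 10^10 m
GM = 5.359 × 10^15 m³/s²
m = 2296 kg
GMm = 5.359 × 10^15 × 2296 = 1.23043 × 10^19 m³·kg/s²
2a = 6.198 × 10^10 m
E_bind = GMm/(2a) = 1.9852 × 10^8 J ≈ 198.5 MJ

Final answer: 198.5 MJ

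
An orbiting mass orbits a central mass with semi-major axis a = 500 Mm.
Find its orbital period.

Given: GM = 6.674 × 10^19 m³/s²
a = 500 Mm = 5 × 10^8 m
GM = 6.674 × 10^19 m³/s²
a³ = 1.25 × 10^26 m³
T = 2π √(a³/GM) = 2π √((1.25 × 10^26) / (6.674 × 10^19)) = 2π × 1368.55 s
T = 8598.88 s ≈ 2.389 hours

Final answer: 2.389 hours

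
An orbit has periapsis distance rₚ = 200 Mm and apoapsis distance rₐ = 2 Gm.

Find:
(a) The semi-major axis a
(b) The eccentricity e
rₚ = 200 Mm = 2 × 10^8 m
rₐ = 2 Gm = 2 × 10^9 m
(a) a = (rₚ + rₐ)/2 = 1.1 × 10^9 m ≈ 1.1 Gm
(b) e = (rₐ − rₚ)/(rₐ + rₚ) = (1.8 × 10^9) / (2.2 × 10^9) = 0.818182

Final answer:
(a) a = 1.1 Gm
(b) e = 0.8182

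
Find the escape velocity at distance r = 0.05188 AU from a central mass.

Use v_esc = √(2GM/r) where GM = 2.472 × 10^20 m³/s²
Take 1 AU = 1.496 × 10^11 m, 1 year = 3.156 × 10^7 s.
r = 0.05188 AU = 7.76125 × 10^9 m
GM = 2.472 × 10^20 m³/s²
2GM/r = 2 × (2.472 × 10^20) / (7.76125 × 10^9) = 6.37011 × 10^10 m²/s²
v_esc = √(2GM/r) = 252391 m/s ≈ 53.25 AU/year

Final answer: 53.25 AU/year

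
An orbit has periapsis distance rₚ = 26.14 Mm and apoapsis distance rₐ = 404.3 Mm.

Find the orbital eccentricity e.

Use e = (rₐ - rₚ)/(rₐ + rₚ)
rₚ = 26.14 Mm = 2.614 × 10^7 m
rₐ = 404.3 Mm = 4.043 × 10^8 m
rₐ − rₚ = 3.7816 × 10^8 m
rₐ + rₚ = 4.3044 × 10^8 m
e = (rₐ − rₚ)/(rₐ + rₚ) = 0.878543

Final answer: e = 0.8785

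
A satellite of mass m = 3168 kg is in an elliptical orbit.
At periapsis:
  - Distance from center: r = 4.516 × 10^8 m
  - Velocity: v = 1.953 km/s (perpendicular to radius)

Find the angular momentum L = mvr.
r = 4.516 × 10^8 m
v = 1.953 km/s = 1953 m/s
vr = 1953 × 4.516 × 10^8 = 8.81975 × 10^11 m²/s
L = m × vr = 3168 × 8.81975 × 10^11 = 2.7941 × 10^15 kg·m²/s ≈ 2.794 × 10^15 kg·m²/s

Final answer: L = 2.794 × 10^15 kg·m²/s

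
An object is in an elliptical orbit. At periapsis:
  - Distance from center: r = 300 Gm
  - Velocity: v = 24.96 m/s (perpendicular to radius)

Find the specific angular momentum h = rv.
r = 300 Gm = 3 × 10^11 m
v = 24.96 m/s
h = rv = 3 × 10^11 × 24.96 = 7.488 × 10^12 m²/s ≈ 7.488 × 10^12 m²/s

Final answer: h = 7.488 × 10^12 m²/s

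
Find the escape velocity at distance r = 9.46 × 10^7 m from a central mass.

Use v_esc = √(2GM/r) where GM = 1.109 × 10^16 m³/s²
r = 9.46 × 10^7 m
GM = 1.109 × 10^16 m³/s²
2GM/r = 2 × (1.109 × 10^16) / (9.46 × 10^7) = 2.34461 × 10^8 m²/s²
v_esc = √(2GM/r) = 15312.1 m/s ≈ 15.31 km/s

Final answer: 15.31 km/s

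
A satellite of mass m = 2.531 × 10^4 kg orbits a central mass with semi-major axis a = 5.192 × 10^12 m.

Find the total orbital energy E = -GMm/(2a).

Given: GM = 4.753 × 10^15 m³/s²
a = 5.192 × 10^12 m
GM = 4.753 × 10^15 m³/s²
2a = 1.0384 × 10^13 m
GMm = 4.753 × 10^15 × 25310 = 1.20298 × 10^20 m³·kg/s²
E = −GMm/(2a) = -1.1585 × 10^7 J ≈ -11.58 MJ

Final answer: -11.58 MJ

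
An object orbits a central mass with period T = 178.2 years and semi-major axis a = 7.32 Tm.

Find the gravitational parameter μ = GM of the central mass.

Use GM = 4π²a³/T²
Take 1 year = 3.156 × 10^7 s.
T = 178.2 years = 5.62399 × 10^9 s
a = 7.32 Tm = 7.32 × 10^12 m
a³ = 3.92223 × 10^38 m³
T² = 3.16293 × 10^19 s²
GM = 4π² × (3.92223 × 10^38) / (3.16293 × 10^19) = 4.89557 × 10^20 m³/s²
GM ≈ 4.896 × 10^20 m³/s²

Final answer: GM = 4.896 × 10^20 m³/s²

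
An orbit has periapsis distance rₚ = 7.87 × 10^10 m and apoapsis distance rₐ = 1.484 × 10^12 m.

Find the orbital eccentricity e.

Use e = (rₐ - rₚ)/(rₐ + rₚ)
rₚ = 7.87 × 10^10 m
rₐ = 1.484 × 10^12 m
rₐ − rₚ = 1.4053 × 10^12 m
rₐ + rₚ = 1.5627 × 10^12 m
e = (rₐ − rₚ)/(rₐ + rₚ) = 0.899277

Final answer: e = 0.8993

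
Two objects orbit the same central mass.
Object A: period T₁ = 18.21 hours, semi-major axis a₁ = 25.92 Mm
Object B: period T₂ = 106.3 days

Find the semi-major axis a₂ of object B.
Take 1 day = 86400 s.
T₁ = 18.21 hours = 65556 s
T₂ = 106.3 days = 9.18432 × 10^6 s
a₁ = 25.92 Mm = 2.592 × 10^7 m
Kepler's third law: (T₂/T₁)² = (a₂/a₁)³  ⇒  a₂ = a₁ (T₂/T₁)^(2/3)
T₂/T₁ = 140.099
(T₂/T₁)^(2/3) = 26.9747
a₂ = 2.592 × 10^7 m × 26.9747 = 6.99184 × 10^8 m ≈ 699.2 Mm

Final answer: a₂ = 699.2 Mm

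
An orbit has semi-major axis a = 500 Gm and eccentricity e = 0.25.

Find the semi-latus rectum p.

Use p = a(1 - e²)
a = 500 Gm = 5 × 10^11 m
e = 0.25,  e² = 0.0625,  1 − e² = 0.9375
p = a(1 − e²) = 5 × 10^11 m × 0.9375 = 4.6875 × 10^11 m ≈ 468.8 Gm

Final answer: p = 468.8 Gm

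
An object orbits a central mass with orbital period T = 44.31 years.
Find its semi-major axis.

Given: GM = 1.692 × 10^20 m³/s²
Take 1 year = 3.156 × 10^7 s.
T = 44.31 years = 1.39842 × 10^9 s
GM = 1.692 × 10^20 m³/s²
Kepler's third law: a³ = GM T² / (4π²)
T² = 1.95559 × 10^18 s²
a³ = (1.692 × 10^20) × (1.95559 × 10^18) / (4π²) = 8.38143 × 10^36 m³
a = (a³)^(1/3) = 2.03129 × 10^12 m ≈ 2.031 Tm

Final answer: 2.031 Tm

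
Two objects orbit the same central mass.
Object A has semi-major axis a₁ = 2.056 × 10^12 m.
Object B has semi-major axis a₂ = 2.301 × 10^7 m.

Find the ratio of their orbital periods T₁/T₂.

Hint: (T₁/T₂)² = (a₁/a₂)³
a₁ = 2.056 × 10^12 m
a₂ = 2.301 × 10^7 m
a₁/a₂ = 89352.5
T₁/T₂ = (a₁/a₂)^(3/2) = (89352.5)^1.5 = 2.67091 × 10^7

Final answer: T₁/T₂ = 2.671 × 10^7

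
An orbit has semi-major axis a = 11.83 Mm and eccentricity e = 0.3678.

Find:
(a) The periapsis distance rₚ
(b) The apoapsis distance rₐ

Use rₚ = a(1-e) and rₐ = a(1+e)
a = 11.83 Mm = 1.183 × 10^7 m
e = 0.3678:  1 − e = 0.6322,  1 + e = 1.3678
(a) rₚ = a(1 − e) = 1.183 × 10^7 m × 0.6322 = 7.47893 × 10^6 m ≈ 7.479 Mm
(b) rₐ = a(1 + e) = 1.183 × 10^7 m × 1.3678 = 1.61811 × 10^7 m ≈ 16.18 Mm

Final answer:
(a) rₚ = 7.479 Mm
(b) rₐ = 16.18 Mm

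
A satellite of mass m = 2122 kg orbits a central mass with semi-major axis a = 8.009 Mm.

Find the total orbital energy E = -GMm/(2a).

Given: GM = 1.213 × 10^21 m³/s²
a = 8.009 Mm = 8.009 × 10^6 m
GM = 1.213 × 10^21 m³/s²
2a = 1.6018 × 10^7 m
GMm = 1.213 × 10^21 × 2122 = 2.57399 × 10^24 m³·kg/s²
E = −GMm/(2a) = -1.60693 × 10^17 J ≈ -160.7 PJ

Final answer: -160.7 PJ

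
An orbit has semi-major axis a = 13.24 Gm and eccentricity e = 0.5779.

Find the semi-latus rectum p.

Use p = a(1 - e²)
a = 13.24 Gm = 1.324 × 10^10 m
e = 0.5779,  e² = 0.333968,  1 − e² = 0.666032
p = a(1 − e²) = 1.324 × 10^10 m × 0.666032 = 8.81826 × 10^9 m ≈ 8.818 Gm

Final answer: p = 8.818 Gm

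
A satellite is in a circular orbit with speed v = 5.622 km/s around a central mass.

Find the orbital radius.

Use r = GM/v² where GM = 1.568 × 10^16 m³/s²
v = 5.622 km/s = 5622 m/s
GM = 1.568 × 10^16 m³/s²
v² = 3.16069 × 10^7 m²/s²
r = GM/v² = (1.568 × 10^16) / (3.16069 × 10^7) = 4.96094 × 10^8 m ≈ 496.1 Mm

Final answer: 496.1 Mm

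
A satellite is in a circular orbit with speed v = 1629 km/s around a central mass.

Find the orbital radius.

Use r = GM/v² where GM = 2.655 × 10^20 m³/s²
v = 1629 km/s = 1.629 × 10^6 m/s
GM = 2.655 × 10^20 m³/s²
v² = 2.65364 × 10^12 m²/s²
r = GM/v² = (2.655 × 10^20) / (2.65364 × 10^12) = 1.00051 × 10^8 m ≈ 100.1 Mm

Final answer: 100.1 Mm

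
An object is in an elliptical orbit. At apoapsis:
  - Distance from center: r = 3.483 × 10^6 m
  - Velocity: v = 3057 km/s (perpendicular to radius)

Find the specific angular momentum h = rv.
r = 3.483 × 10^6 m
v = 3057 km/s = 3.057 × 10^6 m/s
h = rv = 3.483 × 10^6 × 3.057 × 10^6 = 1.06475 × 10^13 m²/s ≈ 1.065 × 10^13 m²/s

Final answer: h = 1.065 × 10^13 m²/s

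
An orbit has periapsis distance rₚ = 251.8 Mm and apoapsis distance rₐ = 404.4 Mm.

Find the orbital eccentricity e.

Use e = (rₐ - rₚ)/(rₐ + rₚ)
rₚ = 251.8 Mm = 2.518 × 10^8 m
rₐ = 404.4 Mm = 4.044 × 10^8 m
rₐ − rₚ = 1.526 × 10^8 m
rₐ + rₚ = 6.562 × 10^8 m
e = (rₐ − rₚ)/(rₐ + rₚ) = 0.232551

Final answer: e = 0.2326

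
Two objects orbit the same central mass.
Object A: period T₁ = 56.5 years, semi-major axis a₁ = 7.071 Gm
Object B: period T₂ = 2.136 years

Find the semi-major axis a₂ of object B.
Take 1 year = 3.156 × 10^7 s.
T₁ = 56.5 years = 1.78314 × 10^9 s
T₂ = 2.136 years = 6.74122 × 10^7 s
a₁ = 7.071 Gm = 7.071 × 10^9 m
Kepler's third law: (T₂/T₁)² = (a₂/a₁)³  ⇒  a₂ = a₁ (T₂/T₁)^(2/3)
T₂/T₁ = 0.0378053
(T₂/T₁)^(2/3) = 0.112642
a₂ = 7.071 × 10^9 m × 0.112642 = 7.96494 × 10^8 m ≈ 796.5 Mm

Final answer: a₂ = 796.5 Mm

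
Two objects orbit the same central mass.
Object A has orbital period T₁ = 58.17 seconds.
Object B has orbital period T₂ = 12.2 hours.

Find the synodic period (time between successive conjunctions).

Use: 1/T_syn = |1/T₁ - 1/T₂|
T₁ = 58.17 seconds
T₂ = 12.2 hours = 43920 s
1/T₁ = 0.017191 s⁻¹
1/T₂ = 2.27687 × 10^-5 s⁻¹
|1/T₁ − 1/T₂| = 0.0171682 s⁻¹
T_syn = 1 / |1/T₁ − 1/T₂| = 58.2471 s ≈ 58.25 seconds

Final answer: T_syn = 58.25 seconds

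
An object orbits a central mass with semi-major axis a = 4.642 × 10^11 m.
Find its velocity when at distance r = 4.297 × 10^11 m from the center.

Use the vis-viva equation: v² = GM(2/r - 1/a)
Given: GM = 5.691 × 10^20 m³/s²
a = 4.642 × 10^11 m
r = 4.297 × 10^11 m
GM = 5.691 × 10^20 m³/s²
2/r − 1/a = 4.65441 × 10^-12 − 2.15424 × 10^-12 = 2.50017 × 10^-12 m⁻¹
v² = GM (2/r − 1/a) = 1.42284 × 10^9 m²/s²
v = 37720.6 m/s ≈ 37.72 km/s

Final answer: 37.72 km/s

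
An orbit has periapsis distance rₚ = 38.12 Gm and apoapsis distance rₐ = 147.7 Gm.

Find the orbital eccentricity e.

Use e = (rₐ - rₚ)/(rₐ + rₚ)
rₚ = 38.12 Gm = 3.812 × 10^10 m
rₐ = 147.7 Gm = 1.477 × 10^11 m
rₐ − rₚ = 1.0958 × 10^11 m
rₐ + rₚ = 1.8582 × 10^11 m
e = (rₐ − rₚ)/(rₐ + rₚ) = 0.58971

Final answer: e = 0.5897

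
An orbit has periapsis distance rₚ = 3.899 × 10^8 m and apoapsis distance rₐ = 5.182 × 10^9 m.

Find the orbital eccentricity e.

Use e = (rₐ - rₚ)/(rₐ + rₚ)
rₚ = 3.899 × 10^8 m
rₐ = 5.182 × 10^9 m
rₐ − rₚ = 4.7921 × 10^9 m
rₐ + rₚ = 5.5719 × 10^9 m
e = (rₐ − rₚ)/(rₐ + rₚ) = 0.860048

Final answer: e = 0.86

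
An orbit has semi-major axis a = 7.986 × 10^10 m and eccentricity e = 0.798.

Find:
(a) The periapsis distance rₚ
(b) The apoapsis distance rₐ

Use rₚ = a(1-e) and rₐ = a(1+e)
a = 7.986 × 10^10 m
e = 0.798:  1 − e = 0.202,  1 + e = 1.798
(a) rₚ = a(1 − e) = 7.986 × 10^10 m × 0.202 = 1.61317 × 10^10 m ≈ 1.613 × 10^10 m
(b) rₐ = a(1 + e) = 7.986 × 10^10 m × 1.798 = 1.43588 × 10^11 m ≈ 1.436 × 10^11 m

Final answer:
(a) rₚ = 1.613 × 10^10 m
(b) rₐ = 1.436 × 10^11 m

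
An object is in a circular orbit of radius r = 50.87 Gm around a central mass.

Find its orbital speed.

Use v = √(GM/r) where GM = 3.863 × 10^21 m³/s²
r = 50.87 Gm = 5.087 × 10^10 m
GM = 3.863 × 10^21 m³/s²
GM/r = (3.863 × 10^21) / (5.087 × 10^10) = 7.59387 × 10^10 m²/s²
v = √(GM/r) = 275570 m/s ≈ 275.6 km/s

Final answer: 275.6 km/s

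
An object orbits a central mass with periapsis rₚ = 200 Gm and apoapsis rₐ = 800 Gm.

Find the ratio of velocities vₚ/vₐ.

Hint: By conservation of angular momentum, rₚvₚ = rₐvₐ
rₚ = 200 Gm = 2 × 10^11 m
rₐ = 800 Gm = 8 × 10^11 m
rₚvₚ = rₐvₐ  ⇒  vₚ/vₐ = rₐ/rₚ
vₚ/vₐ = (8 × 10^11) / (2 × 10^11) = 4

Final answer: vₚ/vₐ = 4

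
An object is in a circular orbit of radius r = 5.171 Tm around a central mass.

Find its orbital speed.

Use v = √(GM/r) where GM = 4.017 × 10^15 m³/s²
r = 5.171 Tm = 5.171 × 10^12 m
GM = 4.017 × 10^15 m³/s²
GM/r = (4.017 × 10^15) / (5.171 × 10^12) = 776.832 m²/s²
v = √(GM/r) = 27.8717 m/s ≈ 27.87 m/s

Final answer: 27.87 m/s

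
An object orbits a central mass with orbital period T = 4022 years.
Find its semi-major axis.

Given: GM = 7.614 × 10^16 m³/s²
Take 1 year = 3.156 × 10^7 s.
T = 4022 years = 1.26934 × 10^11 s
GM = 7.614 × 10^16 m³/s²
Kepler's third law: a³ = GM T² / (4π²)
T² = 1.61123 × 10^22 s²
a³ = (7.614 × 10^16) × (1.61123 × 10^22) / (4π²) = 3.1075 × 10^37 m³
a = (a³)^(1/3) = 3.14391 × 10^12 m ≈ 3.144 Tm

Final answer: 3.144 Tm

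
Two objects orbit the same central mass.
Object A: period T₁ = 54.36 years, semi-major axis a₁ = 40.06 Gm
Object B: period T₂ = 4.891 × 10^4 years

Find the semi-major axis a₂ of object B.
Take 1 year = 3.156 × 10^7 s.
T₁ = 54.36 years = 1.7156 × 10^9 s
T₂ = 4.891 × 10^4 years = 1.5436 × 10^12 s
a₁ = 40.06 Gm = 4.006 × 10^10 m
Kepler's third law: (T₂/T₁)² = (a₂/a₁)³  ⇒  a₂ = a₁ (T₂/T₁)^(2/3)
T₂/T₁ = 899.742
(T₂/T₁)^(2/3) = 93.1992
a₂ = 4.006 × 10^10 m × 93.1992 = 3.73356 × 10^12 m ≈ 3.734 Tm

Final answer: a₂ = 3.734 Tm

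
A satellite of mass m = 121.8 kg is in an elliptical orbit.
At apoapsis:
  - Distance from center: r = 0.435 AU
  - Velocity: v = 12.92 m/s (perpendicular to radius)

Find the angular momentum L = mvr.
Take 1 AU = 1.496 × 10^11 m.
r = 0.435 AU = 6.5076 × 10^10 m
v = 12.92 m/s
vr = 12.92 × 6.5076 × 10^10 = 8.40782 × 10^11 m²/s
L = m × vr = 121.8 × 8.40782 × 10^11 = 1.02407 × 10^14 kg·m²/s ≈ 1.024 × 10^14 kg·m²/s

Final answer: L = 1.024 × 10^14 kg·m²/s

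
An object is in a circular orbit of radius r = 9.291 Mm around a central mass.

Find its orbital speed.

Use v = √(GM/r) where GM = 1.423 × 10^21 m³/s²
r = 9.291 Mm = 9.291 × 10^6 m
GM = 1.423 × 10^21 m³/s²
GM/r = (1.423 × 10^21) / (9.291 × 10^6) = 1.53159 × 10^14 m²/s²
v = √(GM/r) = 1.23757 × 10^7 m/s ≈ 1.238 × 10^4 km/s

Final answer: 1.238 × 10^4 km/s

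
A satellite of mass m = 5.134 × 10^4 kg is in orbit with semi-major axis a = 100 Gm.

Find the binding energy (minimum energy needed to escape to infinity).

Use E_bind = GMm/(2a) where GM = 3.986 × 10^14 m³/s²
a = 100 Gm = 1 × 10^11 m
GM = 3.986 × 10^14 m³/s²
m = 5.134 × 10^4 kg
GMm = 3.986 × 10^14 × 51340 = 2.04641 × 10^19 m³·kg/s²
2a = 2 × 10^11 m
E_bind = GMm/(2a) = 1.02321 × 10^8 J ≈ 102.3 MJ

Final answer: 102.3 MJ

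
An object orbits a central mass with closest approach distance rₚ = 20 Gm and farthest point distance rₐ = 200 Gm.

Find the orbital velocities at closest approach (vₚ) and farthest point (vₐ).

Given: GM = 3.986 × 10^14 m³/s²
rₚ = 20 Gm = 2 × 10^10 m
rₐ = 200 Gm = 2 × 10^11 m
GM = 3.986 × 10^14 m³/s²
a = (rₚ + rₐ)/2 = 1.1 × 10^11 m
Vis-viva: v² = GM (2/r − 1/a)
vₚ² = 3.986 × 10^14 × (1 × 10^-10 − 9.09091 × 10^-12) = 36236.4 m²/s²
vₚ = 190.359 m/s ≈ 190.4 m/s
vₐ² = 3.986 × 10^14 × (1 × 10^-11 − 9.09091 × 10^-12) = 362.364 m²/s²
vₐ = 19.0359 m/s ≈ 19.04 m/s

Final answer: vₚ = 190.4 m/s, vₐ = 19.04 m/s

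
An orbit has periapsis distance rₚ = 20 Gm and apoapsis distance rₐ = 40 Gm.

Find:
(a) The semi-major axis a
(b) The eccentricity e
rₚ = 20 Gm = 2 × 10^10 m
rₐ = 40 Gm = 4 × 10^10 m
(a) a = (rₚ + rₐ)/2 = 3 × 10^10 m ≈ 30 Gm
(b) e = (rₐ − rₚ)/(rₐ + rₚ) = (2 × 10^10) / (6 × 10^10) = 0.333333

Final answer:
(a) a = 30 Gm
(b) e = 0.3333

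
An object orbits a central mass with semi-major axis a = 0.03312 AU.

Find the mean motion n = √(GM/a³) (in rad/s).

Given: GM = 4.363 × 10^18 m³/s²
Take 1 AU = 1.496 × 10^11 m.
a = 0.03312 AU = 4.95475 × 10^9 m
GM = 4.363 × 10^18 m³/s²
a³ = 1.21637 × 10^29 m³
GM/a³ = (4.363 × 10^18) / (1.21637 × 10^29) = 3.5869 × 10^-11 s⁻²
n = √(GM/a³) = 5.98907 × 10^-6 rad/s ≈ 5.989 × 10^-6 rad/s

Final answer: n = 5.989 × 10^-6 rad/s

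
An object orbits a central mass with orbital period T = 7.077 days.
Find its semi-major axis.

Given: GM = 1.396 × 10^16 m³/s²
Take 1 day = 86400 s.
T = 7.077 days = 611453 s
GM = 1.396 × 10^16 m³/s²
Kepler's third law: a³ = GM T² / (4π²)
T² = 3.73875 × 10^11 s²
a³ = (1.396 × 10^16) × (3.73875 × 10^11) / (4π²) = 1.32206 × 10^26 m³
a = (a³)^(1/3) = 5.09429 × 10^8 m ≈ 509.4 Mm

Final answer: 509.4 Mm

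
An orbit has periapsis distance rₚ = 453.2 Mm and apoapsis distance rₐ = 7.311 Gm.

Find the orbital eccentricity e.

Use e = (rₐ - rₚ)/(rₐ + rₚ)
rₚ = 453.2 Mm = 4.532 × 10^8 m
rₐ = 7.311 Gm = 7.311 × 10^9 m
rₐ − rₚ = 6.8578 × 10^9 m
rₐ + rₚ = 7.7642 × 10^9 m
e = (rₐ − rₚ)/(rₐ + rₚ) = 0.883259

Final answer: e = 0.8833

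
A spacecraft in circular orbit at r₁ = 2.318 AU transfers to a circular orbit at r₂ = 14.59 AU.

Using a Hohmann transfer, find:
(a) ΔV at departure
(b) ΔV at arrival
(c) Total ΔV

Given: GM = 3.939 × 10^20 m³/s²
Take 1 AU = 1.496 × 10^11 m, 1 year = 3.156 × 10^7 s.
r₁ = 2.318 AU = 3.46773 × 10^11 m
r₂ = 14.59 AU = 2.18266 × 10^12 m
GM = 3.939 × 10^20 m³/s²
Transfer ellipse: a_t = (r₁ + r₂)/2 = 1.26472 × 10^12 m
Circular speed at r₁: v₁ = √(GM/r₁) = 33703.1 m/s
Transfer speed at r₁ (periapsis): v₁ₜ = √(GM(2/r₁ − 1/a_t)) = 44275.9 m/s
(a) ΔV₁ = v₁ₜ − v₁ = 10572.7 m/s ≈ 2.23 AU/year
Circular speed at r₂: v₂ = √(GM/r₂) = 13433.8 m/s
Transfer speed at r₂ (apoapsis): v₂ₜ = √(GM(2/r₂ − 1/a_t)) = 7034.37 m/s
(b) ΔV₂ = v₂ − v₂ₜ = 6399.45 m/s ≈ 1.35 AU/year
(c) ΔV_total = ΔV₁ + ΔV₂ = 16972.2 m/s ≈ 3.58 AU/year

Final answer:
(a) ΔV₁ = 2.23 AU/year
(b) ΔV₂ = 1.35 AU/year
(c) ΔV_total = 3.58 AU/year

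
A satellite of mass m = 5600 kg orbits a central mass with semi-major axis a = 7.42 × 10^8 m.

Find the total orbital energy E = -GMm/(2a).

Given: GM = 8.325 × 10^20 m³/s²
a = 7.42 × 10^8 m
GM = 8.325 × 10^20 m³/s²
2a = 1.484 × 10^9 m
GMm = 8.325 × 10^20 × 5600 = 4.662 × 10^24 m³·kg/s²
E = −GMm/(2a) = -3.14151 × 10^15 J ≈ -3.142 PJ

Final answer: -3.142 PJ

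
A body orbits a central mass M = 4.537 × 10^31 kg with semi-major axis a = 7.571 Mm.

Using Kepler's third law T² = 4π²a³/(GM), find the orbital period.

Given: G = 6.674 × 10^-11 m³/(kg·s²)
M = 4.537 × 10^31 kg
GM = G × M = 6.674 × 10^-11 × 4.537 × 10^31 = 3.02799 × 10^21 m³/s²
a = 7.571 Mm = 7.571 × 10^6 m
a³ = 4.3397 × 10^20 m³
T = 2π √(a³/GM) = 2π √((4.3397 × 10^20) / (3.02799 × 10^21)) = 2π × 0.378575 s
T = 2.37866 s ≈ 2.379 seconds

Final answer: 2.379 seconds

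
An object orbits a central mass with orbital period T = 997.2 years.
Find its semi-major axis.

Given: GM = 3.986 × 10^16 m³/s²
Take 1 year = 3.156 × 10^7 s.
T = 997.2 years = 3.14716 × 10^10 s
GM = 3.986 × 10^16 m³/s²
Kepler's third law: a³ = GM T² / (4π²)
T² = 9.90464 × 10^20 s²
a³ = (3.986 × 10^16) × (9.90464 × 10^20) / (4π²) = 1.00004 × 10^36 m³
a = (a³)^(1/3) = 1.00001 × 10^12 m ≈ 1 Tm

Final answer: 1 Tm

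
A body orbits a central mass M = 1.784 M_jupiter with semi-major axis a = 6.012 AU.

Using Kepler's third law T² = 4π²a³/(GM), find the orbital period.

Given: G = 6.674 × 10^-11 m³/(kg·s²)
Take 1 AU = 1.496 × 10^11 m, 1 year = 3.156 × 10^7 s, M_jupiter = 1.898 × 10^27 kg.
M = 1.784 M_jupiter = 3.38603 × 10^27 kg
GM = G × M = 6.674 × 10^-11 × 3.38603 × 10^27 = 2.25984 × 10^17 m³/s²
a = 6.012 AU = 8.99395 × 10^11 m
a³ = 7.27531 × 10^35 m³
T = 2π √(a³/GM) = 2π √((7.27531 × 10^35) / (2.25984 × 10^17)) = 2π × 1.79427 × 10^9 s
T = 1.12737 × 10^10 s ≈ 357.2 years

Final answer: 357.2 years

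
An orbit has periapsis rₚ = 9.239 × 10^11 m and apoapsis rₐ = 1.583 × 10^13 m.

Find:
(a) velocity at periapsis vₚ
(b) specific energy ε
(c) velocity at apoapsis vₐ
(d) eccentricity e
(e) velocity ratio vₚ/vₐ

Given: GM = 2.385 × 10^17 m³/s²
rₚ = 9.239 × 10^11 m
rₐ = 1.583 × 10^13 m
GM = 2.385 × 10^17 m³/s²
a = (rₚ + rₐ)/2 = 8.37695 × 10^12 m
e = (rₐ − rₚ)/(rₐ + rₚ) = (1.49061 × 10^13) / (1.67539 × 10^13) = 0.889709
(a) vₚ² = GM (2/rₚ − 1/a) = 2.385 × 10^17 × (2.16474 × 10^-12 − 1.19375 × 10^-13) = 487819 m²/s²;  vₚ = 698.44 m/s ≈ 698.4 m/s
(b) 2a = 1.67539 × 10^13 m;  ε = −GM/(2a) = -14235.5 J/kg ≈ -14.24 kJ/kg
(c) vₐ² = GM (2/rₐ − 1/a) = 2.385 × 10^17 × (1.26342 × 10^-13 − 1.19375 × 10^-13) = 1661.68 m²/s²;  vₐ = 40.7637 m/s ≈ 40.76 m/s
(d) e = 0.889709 ≈ 0.8897
(e) vₚ/vₐ = rₐ/rₚ (angular momentum) = (1.583 × 10^13) / (9.239 × 10^11) = 17.1339 ≈ 17.13

Final answer:
(a) velocity at periapsis vₚ = 698.4 m/s
(b) specific energy ε = -14.24 kJ/kg
(c) velocity at apoapsis vₐ = 40.76 m/s
(d) eccentricity e = 0.8897
(e) velocity ratio vₚ/vₐ = 17.13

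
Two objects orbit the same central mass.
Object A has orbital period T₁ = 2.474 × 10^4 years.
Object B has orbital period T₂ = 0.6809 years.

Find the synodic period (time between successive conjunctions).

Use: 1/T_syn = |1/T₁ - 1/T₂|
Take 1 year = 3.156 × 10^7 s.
T₁ = 2.474 × 10^4 years = 7.80794 × 10^11 s
T₂ = 0.6809 years = 2.14892 × 10^7 s
1/T₁ = 1.28075 × 10^-12 s⁻¹
1/T₂ = 4.6535 × 10^-8 s⁻¹
|1/T₁ − 1/T₂| = 4.65337 × 10^-8 s⁻¹
T_syn = 1 / |1/T₁ − 1/T₂| = 2.14898 × 10^7 s ≈ 0.6809 years

Final answer: T_syn = 0.6809 years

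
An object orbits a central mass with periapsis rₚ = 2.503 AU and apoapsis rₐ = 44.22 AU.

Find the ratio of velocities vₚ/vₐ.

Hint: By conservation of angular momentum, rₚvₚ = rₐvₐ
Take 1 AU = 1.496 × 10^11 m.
rₚ = 2.503 AU = 3.74449 × 10^11 m
rₐ = 44.22 AU = 6.61531 × 10^12 m
rₚvₚ = rₐvₐ  ⇒  vₚ/vₐ = rₐ/rₚ
vₚ/vₐ = (6.61531 × 10^12) / (3.74449 × 10^11) = 17.6668

Final answer: vₚ/vₐ = 17.67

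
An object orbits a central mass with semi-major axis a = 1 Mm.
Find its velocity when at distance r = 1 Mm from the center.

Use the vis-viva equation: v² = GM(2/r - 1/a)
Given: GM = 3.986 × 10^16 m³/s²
a = 1 Mm = 1 × 10^6 m
r = 1 Mm = 1 × 10^6 m
GM = 3.986 × 10^16 m³/s²
2/r − 1/a = 2 × 10^-6 − 1 × 10^-6 = 1 × 10^-6 m⁻¹
v² = GM (2/r − 1/a) = 3.986 × 10^10 m²/s²
v = 199650 m/s ≈ 199.6 km/s

Final answer: 199.6 km/s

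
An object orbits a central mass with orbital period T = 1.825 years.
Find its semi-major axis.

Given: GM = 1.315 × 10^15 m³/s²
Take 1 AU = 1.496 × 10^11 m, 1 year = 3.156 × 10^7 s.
T = 1.825 years = 5.7597 × 10^7 s
GM = 1.315 × 10^15 m³/s²
Kepler's third law: a³ = GM T² / (4π²)
T² = 3.31741 × 10^15 s²
a³ = (1.315 × 10^15) × (3.31741 × 10^15) / (4π²) = 1.10501 × 10^29 m³
a = (a³)^(1/3) = 4.79868 × 10^9 m ≈ 0.03208 AU

Final answer: 0.03208 AU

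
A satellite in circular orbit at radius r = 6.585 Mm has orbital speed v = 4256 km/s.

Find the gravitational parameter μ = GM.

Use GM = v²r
r = 6.585 Mm = 6.585 × 10^6 m
v = 4256 km/s = 4.256 × 10^6 m/s
v² = 1.81135 × 10^13 m²/s²
GM = v²r = 1.81135 × 10^13 × 6.585 × 10^6 = 1.19278 × 10^20 m³/s²
GM ≈ 1.193 × 10^20 m³/s²

Final answer: GM = 1.193 × 10^20 m³/s²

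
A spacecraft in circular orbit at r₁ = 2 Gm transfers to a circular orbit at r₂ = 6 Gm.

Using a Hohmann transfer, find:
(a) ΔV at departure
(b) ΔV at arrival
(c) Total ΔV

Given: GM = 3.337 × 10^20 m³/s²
r₁ = 2 Gm = 2 × 10^9 m
r₂ = 6 Gm = 6 × 10^9 m
GM = 3.337 × 10^20 m³/s²
Transfer ellipse: a_t = (r₁ + r₂)/2 = 4 × 10^9 m
Circular speed at r₁: v₁ = √(GM/r₁) = 408473 m/s
Transfer speed at r₁ (periapsis): v₁ₜ = √(GM(2/r₁ − 1/a_t)) = 500275 m/s
(a) ΔV₁ = v₁ₜ − v₁ = 91802.2 m/s ≈ 91.8 km/s
Circular speed at r₂: v₂ = √(GM/r₂) = 235832 m/s
Transfer speed at r₂ (apoapsis): v₂ₜ = √(GM(2/r₂ − 1/a_t)) = 166758 m/s
(b) ΔV₂ = v₂ − v₂ₜ = 69073.6 m/s ≈ 69.07 km/s
(c) ΔV_total = ΔV₁ + ΔV₂ = 160876 m/s ≈ 160.9 km/s

Final answer:
(a) ΔV₁ = 91.8 km/s
(b) ΔV₂ = 69.07 km/s
(c) ΔV_total = 160.9 km/s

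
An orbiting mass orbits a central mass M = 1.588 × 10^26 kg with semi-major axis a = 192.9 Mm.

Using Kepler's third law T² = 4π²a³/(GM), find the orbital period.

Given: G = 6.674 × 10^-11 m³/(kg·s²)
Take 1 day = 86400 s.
M = 1.588 × 10^26 kg
GM = G × M = 6.674 × 10^-11 × 1.588 × 10^26 = 1.05983 × 10^16 m³/s²
a = 192.9 Mm = 1.929 × 10^8 m
a³ = 7.17789 × 10^24 m³
T = 2π √(a³/GM) = 2π √((7.17789 × 10^24) / (1.05983 × 10^16)) = 2π × 26024.4 s
T = 163516 s ≈ 1.893 days

Final answer: 1.893 days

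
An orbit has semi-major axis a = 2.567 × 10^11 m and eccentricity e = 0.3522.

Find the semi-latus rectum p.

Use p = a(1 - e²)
a = 2.567 × 10^11 m
e = 0.3522,  e² = 0.124045,  1 − e² = 0.875955
p = a(1 − e²) = 2.567 × 10^11 m × 0.875955 = 2.24858 × 10^11 m ≈ 2.249 × 10^11 m

Final answer: p = 2.249 × 10^11 m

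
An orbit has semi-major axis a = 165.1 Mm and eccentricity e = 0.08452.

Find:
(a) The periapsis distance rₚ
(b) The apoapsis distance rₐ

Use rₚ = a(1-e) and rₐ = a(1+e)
a = 165.1 Mm = 1.651 × 10^8 m
e = 0.08452:  1 − e = 0.91548,  1 + e = 1.08452
(a) rₚ = a(1 − e) = 1.651 × 10^8 m × 0.91548 = 1.51146 × 10^8 m ≈ 151.1 Mm
(b) rₐ = a(1 + e) = 1.651 × 10^8 m × 1.08452 = 1.79054 × 10^8 m ≈ 179.1 Mm

Final answer:
(a) rₚ = 151.1 Mm
(b) rₐ = 179.1 Mm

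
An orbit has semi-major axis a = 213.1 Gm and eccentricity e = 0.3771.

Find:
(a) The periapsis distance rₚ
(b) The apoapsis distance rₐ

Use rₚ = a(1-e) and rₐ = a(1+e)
a = 213.1 Gm = 2.131 × 10^11 m
e = 0.3771:  1 − e = 0.6229,  1 + e = 1.3771
(a) rₚ = a(1 − e) = 2.131 × 10^11 m × 0.6229 = 1.3274 × 10^11 m ≈ 132.7 Gm
(b) rₐ = a(1 + e) = 2.131 × 10^11 m × 1.3771 = 2.9346 × 10^11 m ≈ 293.5 Gm

Final answer:
(a) rₚ = 132.7 Gm
(b) rₐ = 293.5 Gm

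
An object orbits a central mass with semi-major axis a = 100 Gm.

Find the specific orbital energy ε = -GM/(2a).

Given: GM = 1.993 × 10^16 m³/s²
a = 100 Gm = 1 × 10^11 m
GM = 1.993 × 10^16 m³/s²
2a = 2 × 10^11 m
ε = −GM/(2a) = -99650 J/kg ≈ -99.65 kJ/kg

Final answer: -99.65 kJ/kg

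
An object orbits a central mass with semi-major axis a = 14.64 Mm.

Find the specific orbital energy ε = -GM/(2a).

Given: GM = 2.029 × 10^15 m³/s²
a = 14.64 Mm = 1.464 × 10^7 m
GM = 2.029 × 10^15 m³/s²
2a = 2.928 × 10^7 m
ε = −GM/(2a) = -6.92964 × 10^7 J/kg ≈ -69.3 MJ/kg

Final answer: -69.3 MJ/kg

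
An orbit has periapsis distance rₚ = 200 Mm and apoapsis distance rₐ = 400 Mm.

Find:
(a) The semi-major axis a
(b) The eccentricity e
rₚ = 200 Mm = 2 × 10^8 m
rₐ = 400 Mm = 4 × 10^8 m
(a) a = (rₚ + rₐ)/2 = 3 × 10^8 m ≈ 300 Mm
(b) e = (rₐ − rₚ)/(rₐ + rₚ) = (2 × 10^8) / (6 × 10^8) = 0.333333

Final answer:
(a) a = 300 Mm
(b) e = 0.3333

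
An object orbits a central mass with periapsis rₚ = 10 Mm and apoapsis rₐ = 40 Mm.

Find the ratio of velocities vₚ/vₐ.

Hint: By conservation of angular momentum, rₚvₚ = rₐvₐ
rₚ = 10 Mm = 1 × 10^7 m
rₐ = 40 Mm = 4 × 10^7 m
rₚvₚ = rₐvₐ  ⇒  vₚ/vₐ = rₐ/rₚ
vₚ/vₐ = (4 × 10^7) / (1 × 10^7) = 4

Final answer: vₚ/vₐ = 4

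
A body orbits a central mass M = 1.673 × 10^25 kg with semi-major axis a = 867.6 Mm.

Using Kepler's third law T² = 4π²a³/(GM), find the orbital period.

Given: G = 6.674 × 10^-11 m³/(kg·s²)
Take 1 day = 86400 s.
M = 1.673 × 10^25 kg
GM = G × M = 6.674 × 10^-11 × 1.673 × 10^25 = 1.11656 × 10^15 m³/s²
a = 867.6 Mm = 8.676 × 10^8 m
a³ = 6.53068 × 10^26 m³
T = 2π √(a³/GM) = 2π √((6.53068 × 10^26) / (1.11656 × 10^15)) = 2π × 764783 s
T = 4.80527 × 10^6 s ≈ 55.62 days

Final answer: 55.62 days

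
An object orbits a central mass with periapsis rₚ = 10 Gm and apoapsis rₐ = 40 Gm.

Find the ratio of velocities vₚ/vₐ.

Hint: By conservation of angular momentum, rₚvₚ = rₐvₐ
rₚ = 10 Gm = 1 × 10^10 m
rₐ = 40 Gm = 4 × 10^10 m
rₚvₚ = rₐvₐ  ⇒  vₚ/vₐ = rₐ/rₚ
vₚ/vₐ = (4 × 10^10) / (1 × 10^10) = 4

Final answer: vₚ/vₐ = 4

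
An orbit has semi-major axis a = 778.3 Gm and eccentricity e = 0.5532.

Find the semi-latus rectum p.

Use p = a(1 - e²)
a = 778.3 Gm = 7.783 × 10^11 m
e = 0.5532,  e² = 0.30603,  1 − e² = 0.69397
p = a(1 − e²) = 7.783 × 10^11 m × 0.69397 = 5.40117 × 10^11 m ≈ 540.1 Gm

Final answer: p = 540.1 Gm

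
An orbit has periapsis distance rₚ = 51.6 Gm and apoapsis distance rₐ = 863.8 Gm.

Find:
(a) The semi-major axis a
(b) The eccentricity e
rₚ = 51.6 Gm = 5.16 × 10^10 m
rₐ = 863.8 Gm = 8.638 × 10^11 m
(a) a = (rₚ + rₐ)/2 = 4.577 × 10^11 m ≈ 457.7 Gm
(b) e = (rₐ − rₚ)/(rₐ + rₚ) = (8.122 × 10^11) / (9.154 × 10^11) = 0.887262

Final answer:
(a) a = 457.7 Gm
(b) e = 0.8873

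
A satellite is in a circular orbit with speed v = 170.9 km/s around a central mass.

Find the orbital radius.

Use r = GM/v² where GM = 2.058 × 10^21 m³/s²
v = 170.9 km/s = 170900 m/s
GM = 2.058 × 10^21 m³/s²
v² = 2.92068 × 10^10 m²/s²
r = GM/v² = (2.058 × 10^21) / (2.92068 × 10^10) = 7.0463 × 10^10 m ≈ 7.046 × 10^10 m

Final answer: 7.046 × 10^10 m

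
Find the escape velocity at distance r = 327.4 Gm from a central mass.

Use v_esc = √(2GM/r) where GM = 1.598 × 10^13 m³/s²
r = 327.4 Gm = 3.274 × 10^11 m
GM = 1.598 × 10^13 m³/s²
2GM/r = 2 × (1.598 × 10^13) / (3.274 × 10^11) = 97.6176 m²/s²
v_esc = √(2GM/r) = 9.88016 m/s ≈ 9.88 m/s

Final answer: 9.88 m/s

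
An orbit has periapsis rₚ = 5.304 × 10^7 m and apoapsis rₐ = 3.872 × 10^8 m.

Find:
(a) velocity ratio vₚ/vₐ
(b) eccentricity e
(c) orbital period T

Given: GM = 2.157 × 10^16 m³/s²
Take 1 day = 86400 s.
rₚ = 5.304 × 10^7 m
rₐ = 3.872 × 10^8 m
GM = 2.157 × 10^16 m³/s²
a = (rₚ + rₐ)/2 = 2.2012 × 10^8 m
e = (rₐ − rₚ)/(rₐ + rₚ) = (3.3416 × 10^8) / (4.4024 × 10^8) = 0.759041
(a) vₚ/vₐ = rₐ/rₚ (angular momentum) = (3.872 × 10^8) / (5.304 × 10^7) = 7.30015 ≈ 7.3
(b) e = 0.759041 ≈ 0.759
(c) a³ = 1.06654 × 10^25 m³;  T = 2π √(a³/GM) = 2π × 22236.4 s = 139715 s ≈ 1.617 days

Final answer:
(a) velocity ratio vₚ/vₐ = 7.3
(b) eccentricity e = 0.759
(c) orbital period T = 1.617 days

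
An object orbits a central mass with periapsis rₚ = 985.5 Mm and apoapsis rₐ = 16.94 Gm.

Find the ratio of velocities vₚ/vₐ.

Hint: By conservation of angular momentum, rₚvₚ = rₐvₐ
rₚ = 985.5 Mm = 9.855 × 10^8 m
rₐ = 16.94 Gm = 1.694 × 10^10 m
rₚvₚ = rₐvₐ  ⇒  vₚ/vₐ = rₐ/rₚ
vₚ/vₐ = (1.694 × 10^10) / (9.855 × 10^8) = 17.1892

Final answer: vₚ/vₐ = 17.19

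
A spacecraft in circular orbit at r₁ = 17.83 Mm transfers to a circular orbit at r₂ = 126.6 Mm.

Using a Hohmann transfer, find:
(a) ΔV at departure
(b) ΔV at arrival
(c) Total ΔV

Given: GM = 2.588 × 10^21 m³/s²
r₁ = 17.83 Mm = 1.783 × 10^7 m
r₂ = 126.6 Mm = 1.266 × 10^8 m
GM = 2.588 × 10^21 m³/s²
Transfer ellipse: a_t = (r₁ + r₂)/2 = 7.2215 × 10^7 m
Circular speed at r₁: v₁ = √(GM/r₁) = 1.20478 × 10^7 m/s
Transfer speed at r₁ (periapsis): v₁ₜ = √(GM(2/r₁ − 1/a_t)) = 1.59518 × 10^7 m/s
(a) ΔV₁ = v₁ₜ − v₁ = 3.90403 × 10^6 m/s ≈ 3904 km/s
Circular speed at r₂: v₂ = √(GM/r₂) = 4.52132 × 10^6 m/s
Transfer speed at r₂ (apoapsis): v₂ₜ = √(GM(2/r₂ − 1/a_t)) = 2.24661 × 10^6 m/s
(b) ΔV₂ = v₂ − v₂ₜ = 2.27471 × 10^6 m/s ≈ 2275 km/s
(c) ΔV_total = ΔV₁ + ΔV₂ = 6.17875 × 10^6 m/s ≈ 6179 km/s

Final answer:
(a) ΔV₁ = 3904 km/s
(b) ΔV₂ = 2275 km/s
(c) ΔV_total = 6179 km/s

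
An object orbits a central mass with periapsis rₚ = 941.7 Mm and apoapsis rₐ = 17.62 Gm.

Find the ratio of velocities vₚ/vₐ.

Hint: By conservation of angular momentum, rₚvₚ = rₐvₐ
rₚ = 941.7 Mm = 9.417 × 10^8 m
rₐ = 17.62 Gm = 1.762 × 10^10 m
rₚvₚ = rₐvₐ  ⇒  vₚ/vₐ = rₐ/rₚ
vₚ/vₐ = (1.762 × 10^10) / (9.417 × 10^8) = 18.7108

Final answer: vₚ/vₐ = 18.71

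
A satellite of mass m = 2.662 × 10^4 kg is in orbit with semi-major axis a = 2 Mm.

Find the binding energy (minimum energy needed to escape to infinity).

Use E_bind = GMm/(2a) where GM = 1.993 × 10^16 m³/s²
a = 2 Mm = 2 × 10^6 m
GM = 1.993 × 10^16 m³/s²
m = 2.662 × 10^4 kg
GMm = 1.993 × 10^16 × 26620 = 5.30537 × 10^20 m³·kg/s²
2a = 4 × 10^6 m
E_bind = GMm/(2a) = 1.32634 × 10^14 J ≈ 132.6 TJ

Final answer: 132.6 TJ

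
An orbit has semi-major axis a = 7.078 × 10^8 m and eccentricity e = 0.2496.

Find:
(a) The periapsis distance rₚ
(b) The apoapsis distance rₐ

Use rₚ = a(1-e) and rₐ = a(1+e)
a = 7.078 × 10^8 m
e = 0.2496:  1 − e = 0.7504,  1 + e = 1.2496
(a) rₚ = a(1 − e) = 7.078 × 10^8 m × 0.7504 = 5.31133 × 10^8 m ≈ 5.311 × 10^8 m
(b) rₐ = a(1 + e) = 7.078 × 10^8 m × 1.2496 = 8.84467 × 10^8 m ≈ 8.845 × 10^8 m

Final answer:
(a) rₚ = 5.311 × 10^8 m
(b) rₐ = 8.845 × 10^8 m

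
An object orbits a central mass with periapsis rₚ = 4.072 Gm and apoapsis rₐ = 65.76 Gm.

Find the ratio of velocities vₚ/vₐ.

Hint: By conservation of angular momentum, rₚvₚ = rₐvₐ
rₚ = 4.072 Gm = 4.072 × 10^9 m
rₐ = 65.76 Gm = 6.576 × 10^10 m
rₚvₚ = rₐvₐ  ⇒  vₚ/vₐ = rₐ/rₚ
vₚ/vₐ = (6.576 × 10^10) / (4.072 × 10^9) = 16.1493

Final answer: vₚ/vₐ = 16.15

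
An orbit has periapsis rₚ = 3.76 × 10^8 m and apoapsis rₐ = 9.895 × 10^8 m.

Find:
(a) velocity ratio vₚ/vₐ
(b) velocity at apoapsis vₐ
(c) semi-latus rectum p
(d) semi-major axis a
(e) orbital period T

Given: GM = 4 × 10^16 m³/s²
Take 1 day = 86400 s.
rₚ = 3.76 × 10^8 m
rₐ = 9.895 × 10^8 m
GM = 4 × 10^16 m³/s²
a = (rₚ + rₐ)/2 = 6.8275 × 10^8 m
e = (rₐ − rₚ)/(rₐ + rₚ) = (6.135 × 10^8) / (1.3655 × 10^9) = 0.449286
(a) vₚ/vₐ = rₐ/rₚ (angular momentum) = (9.895 × 10^8) / (3.76 × 10^8) = 2.63165 ≈ 2.632
(b) vₐ² = GM (2/rₐ − 1/a) = 4 × 10^16 × (2.02122 × 10^-9 − 1.46466 × 10^-9) = 2.22623 × 10^7 m²/s²;  vₐ = 4718.3 m/s ≈ 4.718 km/s
(c) 1 − e² = 0.798142;  p = a(1 − e²) = 6.8275 × 10^8 × 0.798142 = 5.44932 × 10^8 m ≈ 5.449 × 10^8 m
(d) a = 6.8275 × 10^8 m ≈ 6.827 × 10^8 m
(e) a³ = 3.18262 × 10^26 m³;  T = 2π √(a³/GM) = 2π × 89199.5 s = 560457 s ≈ 6.487 days

Final answer:
(a) velocity ratio vₚ/vₐ = 2.632
(b) velocity at apoapsis vₐ = 4.718 km/s
(c) semi-latus rectum p = 5.449 × 10^8 m
(d) semi-major axis a = 6.827 × 10^8 m
(e) orbital period T = 6.487 days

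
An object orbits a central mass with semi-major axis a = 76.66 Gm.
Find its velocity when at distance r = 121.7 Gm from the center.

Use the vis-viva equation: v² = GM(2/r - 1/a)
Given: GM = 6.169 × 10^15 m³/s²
a = 76.66 Gm = 7.666 × 10^10 m
r = 121.7 Gm = 1.217 × 10^11 m
GM = 6.169 × 10^15 m³/s²
2/r − 1/a = 1.64339 × 10^-11 − 1.30446 × 10^-11 = 3.38924 × 10^-12 m⁻¹
v² = GM (2/r − 1/a) = 20908.2 m²/s²
v = 144.597 m/s ≈ 144.6 m/s

Final answer: 144.6 m/s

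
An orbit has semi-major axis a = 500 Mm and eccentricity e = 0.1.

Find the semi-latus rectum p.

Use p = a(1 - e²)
a = 500 Mm = 5 × 10^8 m
e = 0.1,  e² = 0.01,  1 − e² = 0.99
p = a(1 − e²) = 5 × 10^8 m × 0.99 = 4.95 × 10^8 m ≈ 495 Mm

Final answer: p = 495 Mm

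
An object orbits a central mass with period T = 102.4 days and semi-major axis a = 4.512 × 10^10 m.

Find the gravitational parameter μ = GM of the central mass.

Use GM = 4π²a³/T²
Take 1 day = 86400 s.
T = 102.4 days = 8.84736 × 10^6 s
a = 4.512 × 10^10 m
a³ = 9.18559 × 10^31 m³
T² = 7.82758 × 10^13 s²
GM = 4π² × (9.18559 × 10^31) / (7.82758 × 10^13) = 4.63276 × 10^19 m³/s²
GM ≈ 4.633 × 10^19 m³/s²

Final answer: GM = 4.633 × 10^19 m³/s²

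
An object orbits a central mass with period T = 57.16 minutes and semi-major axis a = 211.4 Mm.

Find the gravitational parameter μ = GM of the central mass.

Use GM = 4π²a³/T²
T = 57.16 minutes = 3429.6 s
a = 211.4 Mm = 2.114 × 10^8 m
a³ = 9.44746 × 10^24 m³
T² = 1.17622 × 10^7 s²
GM = 4π² × (9.44746 × 10^24) / (1.17622 × 10^7) = 3.17094 × 10^19 m³/s²
GM ≈ 3.171 × 10^19 m³/s²

Final answer: GM = 3.171 × 10^19 m³/s²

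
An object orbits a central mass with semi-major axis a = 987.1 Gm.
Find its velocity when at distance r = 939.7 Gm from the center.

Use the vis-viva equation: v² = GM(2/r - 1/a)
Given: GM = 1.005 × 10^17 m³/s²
a = 987.1 Gm = 9.871 × 10^11 m
r = 939.7 Gm = 9.397 × 10^11 m
GM = 1.005 × 10^17 m³/s²
2/r − 1/a = 2.12834 × 10^-12 − 1.01307 × 10^-12 = 1.11527 × 10^-12 m⁻¹
v² = GM (2/r − 1/a) = 112085 m²/s²
v = 334.79 m/s ≈ 334.8 m/s

Final answer: 334.8 m/s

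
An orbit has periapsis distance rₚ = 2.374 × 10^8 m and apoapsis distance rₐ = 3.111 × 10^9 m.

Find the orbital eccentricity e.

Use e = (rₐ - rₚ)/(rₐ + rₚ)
rₚ = 2.374 × 10^8 m
rₐ = 3.111 × 10^9 m
rₐ − rₚ = 2.8736 × 10^9 m
rₐ + rₚ = 3.3484 × 10^9 m
e = (rₐ − rₚ)/(rₐ + rₚ) = 0.858201

Final answer: e = 0.8582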